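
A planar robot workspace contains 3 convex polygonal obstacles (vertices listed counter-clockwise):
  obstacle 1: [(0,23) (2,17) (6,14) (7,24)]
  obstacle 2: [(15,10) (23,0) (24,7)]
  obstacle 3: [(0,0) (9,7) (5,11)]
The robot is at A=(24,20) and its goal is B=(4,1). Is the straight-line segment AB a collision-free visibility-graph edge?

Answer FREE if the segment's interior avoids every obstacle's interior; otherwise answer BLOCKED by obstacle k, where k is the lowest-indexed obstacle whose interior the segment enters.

Obstacle 1 [(0,23) (2,17) (6,14) (7,24)]:
  edge (0,23)–(2,17): clear
  edge (2,17)–(6,14): clear
  edge (6,14)–(7,24): clear
  edge (7,24)–(0,23): clear
  midpoint (14,21/2) outside
  → clear
Obstacle 2 [(15,10) (23,0) (24,7)]:
  edge (15,10)–(23,0): clear
  edge (23,0)–(24,7): clear
  edge (24,7)–(15,10): clear
  midpoint (14,21/2) outside
  → clear
Obstacle 3 [(0,0) (9,7) (5,11)]:
  edge (0,0)–(9,7): clear
  edge (9,7)–(5,11): clear
  edge (5,11)–(0,0): clear
  midpoint (14,21/2) outside
  → clear

FREE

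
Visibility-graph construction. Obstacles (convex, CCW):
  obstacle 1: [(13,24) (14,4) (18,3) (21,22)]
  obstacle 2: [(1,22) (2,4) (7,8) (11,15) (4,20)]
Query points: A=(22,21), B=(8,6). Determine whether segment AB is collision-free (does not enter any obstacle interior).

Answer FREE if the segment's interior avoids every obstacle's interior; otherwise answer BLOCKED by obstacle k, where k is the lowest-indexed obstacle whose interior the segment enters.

Obstacle 1 [(13,24) (14,4) (18,3) (21,22)]:
  edge (13,24)–(14,4): crosses AB
  edge (14,4)–(18,3): clear
  edge (18,3)–(21,22): crosses AB
  edge (21,22)–(13,24): clear
  → BLOCKED
Obstacle 2 [(1,22) (2,4) (7,8) (11,15) (4,20)]:
  edge (1,22)–(2,4): clear
  edge (2,4)–(7,8): clear
  edge (7,8)–(11,15): clear
  edge (11,15)–(4,20): clear
  edge (4,20)–(1,22): clear
  midpoint (15,27/2) outside
  → clear

BLOCKED by obstacle 1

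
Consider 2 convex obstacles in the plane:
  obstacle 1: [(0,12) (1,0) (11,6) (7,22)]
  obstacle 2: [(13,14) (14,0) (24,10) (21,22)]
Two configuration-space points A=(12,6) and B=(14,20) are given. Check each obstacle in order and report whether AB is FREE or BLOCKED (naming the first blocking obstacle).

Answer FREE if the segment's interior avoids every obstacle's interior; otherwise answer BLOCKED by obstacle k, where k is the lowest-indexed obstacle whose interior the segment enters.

Obstacle 1 [(0,12) (1,0) (11,6) (7,22)]:
  edge (0,12)–(1,0): clear
  edge (1,0)–(11,6): clear
  edge (11,6)–(7,22): clear
  edge (7,22)–(0,12): clear
  midpoint (13,13) outside
  → clear
Obstacle 2 [(13,14) (14,0) (24,10) (21,22)]:
  edge (13,14)–(14,0): crosses AB
  edge (14,0)–(24,10): clear
  edge (24,10)–(21,22): clear
  edge (21,22)–(13,14): crosses AB
  → BLOCKED

BLOCKED by obstacle 2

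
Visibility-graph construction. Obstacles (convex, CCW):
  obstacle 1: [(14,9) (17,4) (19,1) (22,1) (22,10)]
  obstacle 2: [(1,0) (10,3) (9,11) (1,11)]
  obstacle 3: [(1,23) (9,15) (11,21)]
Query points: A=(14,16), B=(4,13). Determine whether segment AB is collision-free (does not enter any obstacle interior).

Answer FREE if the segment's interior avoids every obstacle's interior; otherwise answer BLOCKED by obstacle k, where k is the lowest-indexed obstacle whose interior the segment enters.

FREE

Obstacle 1 [(14,9) (17,4) (19,1) (22,1) (22,10)]:
  edge (14,9)–(17,4): clear
  edge (17,4)–(19,1): clear
  edge (19,1)–(22,1): clear
  edge (22,1)–(22,10): clear
  edge (22,10)–(14,9): clear
  midpoint (9,29/2) outside
  → clear
Obstacle 2 [(1,0) (10,3) (9,11) (1,11)]:
  edge (1,0)–(10,3): clear
  edge (10,3)–(9,11): clear
  edge (9,11)–(1,11): clear
  edge (1,11)–(1,0): clear
  midpoint (9,29/2) outside
  → clear
Obstacle 3 [(1,23) (9,15) (11,21)]:
  edge (1,23)–(9,15): clear
  edge (9,15)–(11,21): clear
  edge (11,21)–(1,23): clear
  midpoint (9,29/2) outside
  → clear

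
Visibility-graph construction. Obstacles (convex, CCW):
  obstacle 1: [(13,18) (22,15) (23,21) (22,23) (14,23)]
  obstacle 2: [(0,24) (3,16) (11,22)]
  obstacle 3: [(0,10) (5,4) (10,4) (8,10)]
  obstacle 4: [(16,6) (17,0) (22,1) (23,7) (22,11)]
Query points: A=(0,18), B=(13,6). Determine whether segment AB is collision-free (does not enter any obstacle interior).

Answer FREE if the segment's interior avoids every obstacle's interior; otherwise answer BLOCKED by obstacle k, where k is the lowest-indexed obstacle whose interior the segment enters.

Obstacle 1 [(13,18) (22,15) (23,21) (22,23) (14,23)]:
  edge (13,18)–(22,15): clear
  edge (22,15)–(23,21): clear
  edge (23,21)–(22,23): clear
  edge (22,23)–(14,23): clear
  edge (14,23)–(13,18): clear
  midpoint (13/2,12) outside
  → clear
Obstacle 2 [(0,24) (3,16) (11,22)]:
  edge (0,24)–(3,16): clear
  edge (3,16)–(11,22): clear
  edge (11,22)–(0,24): clear
  midpoint (13/2,12) outside
  → clear
Obstacle 3 [(0,10) (5,4) (10,4) (8,10)]:
  edge (0,10)–(5,4): clear
  edge (5,4)–(10,4): clear
  edge (10,4)–(8,10): clear
  edge (8,10)–(0,10): clear
  midpoint (13/2,12) outside
  → clear
Obstacle 4 [(16,6) (17,0) (22,1) (23,7) (22,11)]:
  edge (16,6)–(17,0): clear
  edge (17,0)–(22,1): clear
  edge (22,1)–(23,7): clear
  edge (23,7)–(22,11): clear
  edge (22,11)–(16,6): clear
  midpoint (13/2,12) outside
  → clear

FREE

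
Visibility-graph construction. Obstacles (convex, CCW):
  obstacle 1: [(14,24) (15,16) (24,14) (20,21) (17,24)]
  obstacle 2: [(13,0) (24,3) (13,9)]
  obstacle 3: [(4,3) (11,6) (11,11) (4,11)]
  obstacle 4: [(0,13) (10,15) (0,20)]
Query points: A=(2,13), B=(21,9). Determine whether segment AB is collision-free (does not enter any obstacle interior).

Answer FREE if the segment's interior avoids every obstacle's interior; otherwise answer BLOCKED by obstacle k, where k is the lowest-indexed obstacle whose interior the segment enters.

FREE

Obstacle 1 [(14,24) (15,16) (24,14) (20,21) (17,24)]:
  edge (14,24)–(15,16): clear
  edge (15,16)–(24,14): clear
  edge (24,14)–(20,21): clear
  edge (20,21)–(17,24): clear
  edge (17,24)–(14,24): clear
  midpoint (23/2,11) outside
  → clear
Obstacle 2 [(13,0) (24,3) (13,9)]:
  edge (13,0)–(24,3): clear
  edge (24,3)–(13,9): clear
  edge (13,9)–(13,0): clear
  midpoint (23/2,11) outside
  → clear
Obstacle 3 [(4,3) (11,6) (11,11) (4,11)]:
  edge (4,3)–(11,6): clear
  edge (11,6)–(11,11): clear
  edge (11,11)–(4,11): clear
  edge (4,11)–(4,3): clear
  midpoint (23/2,11) outside
  → clear
Obstacle 4 [(0,13) (10,15) (0,20)]:
  edge (0,13)–(10,15): clear
  edge (10,15)–(0,20): clear
  edge (0,20)–(0,13): clear
  midpoint (23/2,11) outside
  → clear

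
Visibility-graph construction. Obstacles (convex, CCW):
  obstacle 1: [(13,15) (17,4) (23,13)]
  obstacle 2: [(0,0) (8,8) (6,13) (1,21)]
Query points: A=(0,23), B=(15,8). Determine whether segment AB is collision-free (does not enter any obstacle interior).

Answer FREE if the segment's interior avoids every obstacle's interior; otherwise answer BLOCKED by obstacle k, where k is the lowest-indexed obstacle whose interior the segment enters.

Obstacle 1 [(13,15) (17,4) (23,13)]:
  edge (13,15)–(17,4): clear
  edge (17,4)–(23,13): clear
  edge (23,13)–(13,15): clear
  midpoint (15/2,31/2) outside
  → clear
Obstacle 2 [(0,0) (8,8) (6,13) (1,21)]:
  edge (0,0)–(8,8): clear
  edge (8,8)–(6,13): clear
  edge (6,13)–(1,21): clear
  edge (1,21)–(0,0): clear
  midpoint (15/2,31/2) outside
  → clear

FREE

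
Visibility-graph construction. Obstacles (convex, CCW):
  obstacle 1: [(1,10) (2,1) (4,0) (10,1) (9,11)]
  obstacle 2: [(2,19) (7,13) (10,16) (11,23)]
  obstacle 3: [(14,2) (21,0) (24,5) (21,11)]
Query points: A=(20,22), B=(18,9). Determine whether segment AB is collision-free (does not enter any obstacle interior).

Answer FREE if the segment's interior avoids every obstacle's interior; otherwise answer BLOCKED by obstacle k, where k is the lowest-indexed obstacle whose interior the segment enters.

Obstacle 1 [(1,10) (2,1) (4,0) (10,1) (9,11)]:
  edge (1,10)–(2,1): clear
  edge (2,1)–(4,0): clear
  edge (4,0)–(10,1): clear
  edge (10,1)–(9,11): clear
  edge (9,11)–(1,10): clear
  midpoint (19,31/2) outside
  → clear
Obstacle 2 [(2,19) (7,13) (10,16) (11,23)]:
  edge (2,19)–(7,13): clear
  edge (7,13)–(10,16): clear
  edge (10,16)–(11,23): clear
  edge (11,23)–(2,19): clear
  midpoint (19,31/2) outside
  → clear
Obstacle 3 [(14,2) (21,0) (24,5) (21,11)]:
  edge (14,2)–(21,0): clear
  edge (21,0)–(24,5): clear
  edge (24,5)–(21,11): clear
  edge (21,11)–(14,2): clear
  midpoint (19,31/2) outside
  → clear

FREE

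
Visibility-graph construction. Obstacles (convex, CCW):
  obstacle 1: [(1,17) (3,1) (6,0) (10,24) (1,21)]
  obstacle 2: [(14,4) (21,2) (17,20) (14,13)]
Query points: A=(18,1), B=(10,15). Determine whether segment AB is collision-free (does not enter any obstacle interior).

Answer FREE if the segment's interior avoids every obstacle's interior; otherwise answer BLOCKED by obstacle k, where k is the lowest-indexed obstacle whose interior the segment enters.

Obstacle 1 [(1,17) (3,1) (6,0) (10,24) (1,21)]:
  edge (1,17)–(3,1): clear
  edge (3,1)–(6,0): clear
  edge (6,0)–(10,24): clear
  edge (10,24)–(1,21): clear
  edge (1,21)–(1,17): clear
  midpoint (14,8) outside
  → clear
Obstacle 2 [(14,4) (21,2) (17,20) (14,13)]:
  edge (14,4)–(21,2): crosses AB
  edge (21,2)–(17,20): clear
  edge (17,20)–(14,13): clear
  edge (14,13)–(14,4): crosses AB
  → BLOCKED

BLOCKED by obstacle 2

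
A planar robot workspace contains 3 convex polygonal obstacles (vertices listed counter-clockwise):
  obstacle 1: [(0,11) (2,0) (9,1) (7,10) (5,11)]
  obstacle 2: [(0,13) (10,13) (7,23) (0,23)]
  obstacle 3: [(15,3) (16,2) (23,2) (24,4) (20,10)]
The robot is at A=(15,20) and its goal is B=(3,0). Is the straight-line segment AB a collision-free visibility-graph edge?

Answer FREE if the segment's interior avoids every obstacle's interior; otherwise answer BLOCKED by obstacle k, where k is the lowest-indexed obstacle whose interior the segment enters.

BLOCKED by obstacle 1

Obstacle 1 [(0,11) (2,0) (9,1) (7,10) (5,11)]:
  edge (0,11)–(2,0): clear
  edge (2,0)–(9,1): crosses AB
  edge (9,1)–(7,10): crosses AB
  edge (7,10)–(5,11): clear
  edge (5,11)–(0,11): clear
  → BLOCKED
Obstacle 2 [(0,13) (10,13) (7,23) (0,23)]:
  edge (0,13)–(10,13): clear
  edge (10,13)–(7,23): clear
  edge (7,23)–(0,23): clear
  edge (0,23)–(0,13): clear
  midpoint (9,10) outside
  → clear
Obstacle 3 [(15,3) (16,2) (23,2) (24,4) (20,10)]:
  edge (15,3)–(16,2): clear
  edge (16,2)–(23,2): clear
  edge (23,2)–(24,4): clear
  edge (24,4)–(20,10): clear
  edge (20,10)–(15,3): clear
  midpoint (9,10) outside
  → clear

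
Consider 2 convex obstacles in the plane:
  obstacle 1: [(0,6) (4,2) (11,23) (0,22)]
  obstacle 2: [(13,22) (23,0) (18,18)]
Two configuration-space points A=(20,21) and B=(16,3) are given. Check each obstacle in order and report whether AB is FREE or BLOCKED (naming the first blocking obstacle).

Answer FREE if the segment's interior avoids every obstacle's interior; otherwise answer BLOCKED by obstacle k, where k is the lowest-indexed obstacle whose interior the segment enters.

Obstacle 1 [(0,6) (4,2) (11,23) (0,22)]:
  edge (0,6)–(4,2): clear
  edge (4,2)–(11,23): clear
  edge (11,23)–(0,22): clear
  edge (0,22)–(0,6): clear
  midpoint (18,12) outside
  → clear
Obstacle 2 [(13,22) (23,0) (18,18)]:
  edge (13,22)–(23,0): crosses AB
  edge (23,0)–(18,18): crosses AB
  edge (18,18)–(13,22): clear
  → BLOCKED

BLOCKED by obstacle 2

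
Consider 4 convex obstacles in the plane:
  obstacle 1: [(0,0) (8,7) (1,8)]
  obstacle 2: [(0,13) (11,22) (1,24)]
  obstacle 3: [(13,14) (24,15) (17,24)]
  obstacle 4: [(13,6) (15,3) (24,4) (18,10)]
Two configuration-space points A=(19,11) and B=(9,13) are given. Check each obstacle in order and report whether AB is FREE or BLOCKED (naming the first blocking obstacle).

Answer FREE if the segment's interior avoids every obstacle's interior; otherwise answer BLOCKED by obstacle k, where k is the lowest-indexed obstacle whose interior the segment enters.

Obstacle 1 [(0,0) (8,7) (1,8)]:
  edge (0,0)–(8,7): clear
  edge (8,7)–(1,8): clear
  edge (1,8)–(0,0): clear
  midpoint (14,12) outside
  → clear
Obstacle 2 [(0,13) (11,22) (1,24)]:
  edge (0,13)–(11,22): clear
  edge (11,22)–(1,24): clear
  edge (1,24)–(0,13): clear
  midpoint (14,12) outside
  → clear
Obstacle 3 [(13,14) (24,15) (17,24)]:
  edge (13,14)–(24,15): clear
  edge (24,15)–(17,24): clear
  edge (17,24)–(13,14): clear
  midpoint (14,12) outside
  → clear
Obstacle 4 [(13,6) (15,3) (24,4) (18,10)]:
  edge (13,6)–(15,3): clear
  edge (15,3)–(24,4): clear
  edge (24,4)–(18,10): clear
  edge (18,10)–(13,6): clear
  midpoint (14,12) outside
  → clear

FREE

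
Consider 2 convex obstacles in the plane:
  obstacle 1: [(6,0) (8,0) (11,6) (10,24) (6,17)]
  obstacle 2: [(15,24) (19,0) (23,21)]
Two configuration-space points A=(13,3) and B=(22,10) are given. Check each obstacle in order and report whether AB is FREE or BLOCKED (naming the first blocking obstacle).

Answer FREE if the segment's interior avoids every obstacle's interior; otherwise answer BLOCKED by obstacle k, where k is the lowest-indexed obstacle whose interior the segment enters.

BLOCKED by obstacle 2

Obstacle 1 [(6,0) (8,0) (11,6) (10,24) (6,17)]:
  edge (6,0)–(8,0): clear
  edge (8,0)–(11,6): clear
  edge (11,6)–(10,24): clear
  edge (10,24)–(6,17): clear
  edge (6,17)–(6,0): clear
  midpoint (35/2,13/2) outside
  → clear
Obstacle 2 [(15,24) (19,0) (23,21)]:
  edge (15,24)–(19,0): crosses AB
  edge (19,0)–(23,21): crosses AB
  edge (23,21)–(15,24): clear
  → BLOCKED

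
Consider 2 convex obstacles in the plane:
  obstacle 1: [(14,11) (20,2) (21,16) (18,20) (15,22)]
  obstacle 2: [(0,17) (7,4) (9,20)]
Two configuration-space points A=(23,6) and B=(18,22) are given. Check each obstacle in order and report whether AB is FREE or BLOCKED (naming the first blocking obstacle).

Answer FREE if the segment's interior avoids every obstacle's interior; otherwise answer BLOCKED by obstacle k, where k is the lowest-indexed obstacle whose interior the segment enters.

Obstacle 1 [(14,11) (20,2) (21,16) (18,20) (15,22)]:
  edge (14,11)–(20,2): clear
  edge (20,2)–(21,16): crosses AB
  edge (21,16)–(18,20): crosses AB
  edge (18,20)–(15,22): clear
  edge (15,22)–(14,11): clear
  → BLOCKED
Obstacle 2 [(0,17) (7,4) (9,20)]:
  edge (0,17)–(7,4): clear
  edge (7,4)–(9,20): clear
  edge (9,20)–(0,17): clear
  midpoint (41/2,14) outside
  → clear

BLOCKED by obstacle 1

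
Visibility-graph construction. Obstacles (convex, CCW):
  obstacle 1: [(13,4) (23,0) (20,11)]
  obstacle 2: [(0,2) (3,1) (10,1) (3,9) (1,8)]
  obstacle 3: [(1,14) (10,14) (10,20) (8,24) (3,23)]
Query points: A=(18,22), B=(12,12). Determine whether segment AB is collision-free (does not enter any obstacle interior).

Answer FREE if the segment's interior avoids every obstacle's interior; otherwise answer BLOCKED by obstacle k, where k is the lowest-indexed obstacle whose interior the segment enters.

Obstacle 1 [(13,4) (23,0) (20,11)]:
  edge (13,4)–(23,0): clear
  edge (23,0)–(20,11): clear
  edge (20,11)–(13,4): clear
  midpoint (15,17) outside
  → clear
Obstacle 2 [(0,2) (3,1) (10,1) (3,9) (1,8)]:
  edge (0,2)–(3,1): clear
  edge (3,1)–(10,1): clear
  edge (10,1)–(3,9): clear
  edge (3,9)–(1,8): clear
  edge (1,8)–(0,2): clear
  midpoint (15,17) outside
  → clear
Obstacle 3 [(1,14) (10,14) (10,20) (8,24) (3,23)]:
  edge (1,14)–(10,14): clear
  edge (10,14)–(10,20): clear
  edge (10,20)–(8,24): clear
  edge (8,24)–(3,23): clear
  edge (3,23)–(1,14): clear
  midpoint (15,17) outside
  → clear

FREE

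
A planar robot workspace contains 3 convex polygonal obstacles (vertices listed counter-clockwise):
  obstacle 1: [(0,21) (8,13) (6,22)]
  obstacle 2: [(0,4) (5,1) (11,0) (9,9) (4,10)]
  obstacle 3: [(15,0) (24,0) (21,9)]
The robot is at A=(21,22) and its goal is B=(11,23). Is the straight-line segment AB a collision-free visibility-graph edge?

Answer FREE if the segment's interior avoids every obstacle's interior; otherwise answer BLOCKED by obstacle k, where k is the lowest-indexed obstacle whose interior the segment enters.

FREE

Obstacle 1 [(0,21) (8,13) (6,22)]:
  edge (0,21)–(8,13): clear
  edge (8,13)–(6,22): clear
  edge (6,22)–(0,21): clear
  midpoint (16,45/2) outside
  → clear
Obstacle 2 [(0,4) (5,1) (11,0) (9,9) (4,10)]:
  edge (0,4)–(5,1): clear
  edge (5,1)–(11,0): clear
  edge (11,0)–(9,9): clear
  edge (9,9)–(4,10): clear
  edge (4,10)–(0,4): clear
  midpoint (16,45/2) outside
  → clear
Obstacle 3 [(15,0) (24,0) (21,9)]:
  edge (15,0)–(24,0): clear
  edge (24,0)–(21,9): clear
  edge (21,9)–(15,0): clear
  midpoint (16,45/2) outside
  → clear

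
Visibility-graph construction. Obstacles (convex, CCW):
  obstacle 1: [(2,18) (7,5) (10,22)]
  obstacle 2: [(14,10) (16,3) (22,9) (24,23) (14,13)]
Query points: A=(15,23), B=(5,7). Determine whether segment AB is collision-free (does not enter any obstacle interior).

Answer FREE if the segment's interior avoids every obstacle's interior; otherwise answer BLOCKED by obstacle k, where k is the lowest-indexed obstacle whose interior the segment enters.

BLOCKED by obstacle 1

Obstacle 1 [(2,18) (7,5) (10,22)]:
  edge (2,18)–(7,5): crosses AB
  edge (7,5)–(10,22): crosses AB
  edge (10,22)–(2,18): clear
  → BLOCKED
Obstacle 2 [(14,10) (16,3) (22,9) (24,23) (14,13)]:
  edge (14,10)–(16,3): clear
  edge (16,3)–(22,9): clear
  edge (22,9)–(24,23): clear
  edge (24,23)–(14,13): clear
  edge (14,13)–(14,10): clear
  midpoint (10,15) outside
  → clear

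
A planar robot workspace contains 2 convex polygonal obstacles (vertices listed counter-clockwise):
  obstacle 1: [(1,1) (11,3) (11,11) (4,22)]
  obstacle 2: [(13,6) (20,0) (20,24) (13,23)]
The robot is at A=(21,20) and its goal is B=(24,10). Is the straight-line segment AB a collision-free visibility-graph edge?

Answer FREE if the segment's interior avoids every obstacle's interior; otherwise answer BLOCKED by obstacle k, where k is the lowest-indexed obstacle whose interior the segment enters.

Obstacle 1 [(1,1) (11,3) (11,11) (4,22)]:
  edge (1,1)–(11,3): clear
  edge (11,3)–(11,11): clear
  edge (11,11)–(4,22): clear
  edge (4,22)–(1,1): clear
  midpoint (45/2,15) outside
  → clear
Obstacle 2 [(13,6) (20,0) (20,24) (13,23)]:
  edge (13,6)–(20,0): clear
  edge (20,0)–(20,24): clear
  edge (20,24)–(13,23): clear
  edge (13,23)–(13,6): clear
  midpoint (45/2,15) outside
  → clear

FREE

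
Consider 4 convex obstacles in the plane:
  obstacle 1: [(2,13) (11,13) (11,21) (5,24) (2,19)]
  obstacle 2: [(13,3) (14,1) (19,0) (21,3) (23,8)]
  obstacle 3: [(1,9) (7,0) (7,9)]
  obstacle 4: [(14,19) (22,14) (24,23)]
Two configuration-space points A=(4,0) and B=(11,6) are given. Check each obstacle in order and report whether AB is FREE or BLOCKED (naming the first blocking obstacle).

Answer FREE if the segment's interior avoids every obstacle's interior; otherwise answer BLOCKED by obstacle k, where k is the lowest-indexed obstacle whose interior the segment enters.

BLOCKED by obstacle 3

Obstacle 1 [(2,13) (11,13) (11,21) (5,24) (2,19)]:
  edge (2,13)–(11,13): clear
  edge (11,13)–(11,21): clear
  edge (11,21)–(5,24): clear
  edge (5,24)–(2,19): clear
  edge (2,19)–(2,13): clear
  midpoint (15/2,3) outside
  → clear
Obstacle 2 [(13,3) (14,1) (19,0) (21,3) (23,8)]:
  edge (13,3)–(14,1): clear
  edge (14,1)–(19,0): clear
  edge (19,0)–(21,3): clear
  edge (21,3)–(23,8): clear
  edge (23,8)–(13,3): clear
  midpoint (15/2,3) outside
  → clear
Obstacle 3 [(1,9) (7,0) (7,9)]:
  edge (1,9)–(7,0): crosses AB
  edge (7,0)–(7,9): crosses AB
  edge (7,9)–(1,9): clear
  → BLOCKED
Obstacle 4 [(14,19) (22,14) (24,23)]:
  edge (14,19)–(22,14): clear
  edge (22,14)–(24,23): clear
  edge (24,23)–(14,19): clear
  midpoint (15/2,3) outside
  → clear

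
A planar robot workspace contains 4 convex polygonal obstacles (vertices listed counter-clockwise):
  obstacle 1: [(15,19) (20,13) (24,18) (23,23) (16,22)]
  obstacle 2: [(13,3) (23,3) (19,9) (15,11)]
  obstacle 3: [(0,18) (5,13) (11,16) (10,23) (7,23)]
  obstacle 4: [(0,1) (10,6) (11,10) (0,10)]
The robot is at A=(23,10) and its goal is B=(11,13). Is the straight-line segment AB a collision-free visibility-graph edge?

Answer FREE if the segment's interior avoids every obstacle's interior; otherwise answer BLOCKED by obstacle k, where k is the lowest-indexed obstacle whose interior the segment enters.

FREE

Obstacle 1 [(15,19) (20,13) (24,18) (23,23) (16,22)]:
  edge (15,19)–(20,13): clear
  edge (20,13)–(24,18): clear
  edge (24,18)–(23,23): clear
  edge (23,23)–(16,22): clear
  edge (16,22)–(15,19): clear
  midpoint (17,23/2) outside
  → clear
Obstacle 2 [(13,3) (23,3) (19,9) (15,11)]:
  edge (13,3)–(23,3): clear
  edge (23,3)–(19,9): clear
  edge (19,9)–(15,11): clear
  edge (15,11)–(13,3): clear
  midpoint (17,23/2) outside
  → clear
Obstacle 3 [(0,18) (5,13) (11,16) (10,23) (7,23)]:
  edge (0,18)–(5,13): clear
  edge (5,13)–(11,16): clear
  edge (11,16)–(10,23): clear
  edge (10,23)–(7,23): clear
  edge (7,23)–(0,18): clear
  midpoint (17,23/2) outside
  → clear
Obstacle 4 [(0,1) (10,6) (11,10) (0,10)]:
  edge (0,1)–(10,6): clear
  edge (10,6)–(11,10): clear
  edge (11,10)–(0,10): clear
  edge (0,10)–(0,1): clear
  midpoint (17,23/2) outside
  → clear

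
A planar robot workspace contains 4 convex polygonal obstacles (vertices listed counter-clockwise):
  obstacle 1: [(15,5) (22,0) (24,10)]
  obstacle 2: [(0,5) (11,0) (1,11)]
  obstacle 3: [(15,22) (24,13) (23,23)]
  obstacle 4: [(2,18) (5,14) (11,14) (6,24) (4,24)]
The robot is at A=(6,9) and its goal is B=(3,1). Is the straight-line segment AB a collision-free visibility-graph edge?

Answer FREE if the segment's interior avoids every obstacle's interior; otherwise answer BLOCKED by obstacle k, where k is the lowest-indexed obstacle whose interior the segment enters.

BLOCKED by obstacle 2

Obstacle 1 [(15,5) (22,0) (24,10)]:
  edge (15,5)–(22,0): clear
  edge (22,0)–(24,10): clear
  edge (24,10)–(15,5): clear
  midpoint (9/2,5) outside
  → clear
Obstacle 2 [(0,5) (11,0) (1,11)]:
  edge (0,5)–(11,0): crosses AB
  edge (11,0)–(1,11): crosses AB
  edge (1,11)–(0,5): clear
  → BLOCKED
Obstacle 3 [(15,22) (24,13) (23,23)]:
  edge (15,22)–(24,13): clear
  edge (24,13)–(23,23): clear
  edge (23,23)–(15,22): clear
  midpoint (9/2,5) outside
  → clear
Obstacle 4 [(2,18) (5,14) (11,14) (6,24) (4,24)]:
  edge (2,18)–(5,14): clear
  edge (5,14)–(11,14): clear
  edge (11,14)–(6,24): clear
  edge (6,24)–(4,24): clear
  edge (4,24)–(2,18): clear
  midpoint (9/2,5) outside
  → clear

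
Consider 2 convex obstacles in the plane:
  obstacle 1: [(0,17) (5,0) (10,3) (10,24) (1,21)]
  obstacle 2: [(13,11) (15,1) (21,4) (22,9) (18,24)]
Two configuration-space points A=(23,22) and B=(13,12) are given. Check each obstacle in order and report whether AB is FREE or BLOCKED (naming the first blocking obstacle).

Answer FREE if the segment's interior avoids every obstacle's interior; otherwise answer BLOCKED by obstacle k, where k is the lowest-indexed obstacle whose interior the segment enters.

BLOCKED by obstacle 2

Obstacle 1 [(0,17) (5,0) (10,3) (10,24) (1,21)]:
  edge (0,17)–(5,0): clear
  edge (5,0)–(10,3): clear
  edge (10,3)–(10,24): clear
  edge (10,24)–(1,21): clear
  edge (1,21)–(0,17): clear
  midpoint (18,17) outside
  → clear
Obstacle 2 [(13,11) (15,1) (21,4) (22,9) (18,24)]:
  edge (13,11)–(15,1): clear
  edge (15,1)–(21,4): clear
  edge (21,4)–(22,9): clear
  edge (22,9)–(18,24): crosses AB
  edge (18,24)–(13,11): crosses AB
  → BLOCKED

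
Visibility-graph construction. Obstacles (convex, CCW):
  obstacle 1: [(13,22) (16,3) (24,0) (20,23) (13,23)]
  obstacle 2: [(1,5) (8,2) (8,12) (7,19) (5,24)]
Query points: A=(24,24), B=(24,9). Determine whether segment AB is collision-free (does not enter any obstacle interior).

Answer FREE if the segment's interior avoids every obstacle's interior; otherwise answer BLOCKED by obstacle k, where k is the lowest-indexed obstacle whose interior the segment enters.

Obstacle 1 [(13,22) (16,3) (24,0) (20,23) (13,23)]:
  edge (13,22)–(16,3): clear
  edge (16,3)–(24,0): clear
  edge (24,0)–(20,23): clear
  edge (20,23)–(13,23): clear
  edge (13,23)–(13,22): clear
  midpoint (24,33/2) outside
  → clear
Obstacle 2 [(1,5) (8,2) (8,12) (7,19) (5,24)]:
  edge (1,5)–(8,2): clear
  edge (8,2)–(8,12): clear
  edge (8,12)–(7,19): clear
  edge (7,19)–(5,24): clear
  edge (5,24)–(1,5): clear
  midpoint (24,33/2) outside
  → clear

FREE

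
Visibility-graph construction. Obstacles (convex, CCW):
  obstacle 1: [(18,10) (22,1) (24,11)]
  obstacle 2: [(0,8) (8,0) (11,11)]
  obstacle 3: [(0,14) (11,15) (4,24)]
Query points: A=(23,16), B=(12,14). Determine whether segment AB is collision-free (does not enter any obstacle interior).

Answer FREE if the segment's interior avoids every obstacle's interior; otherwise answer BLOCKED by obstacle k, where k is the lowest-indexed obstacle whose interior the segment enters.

FREE

Obstacle 1 [(18,10) (22,1) (24,11)]:
  edge (18,10)–(22,1): clear
  edge (22,1)–(24,11): clear
  edge (24,11)–(18,10): clear
  midpoint (35/2,15) outside
  → clear
Obstacle 2 [(0,8) (8,0) (11,11)]:
  edge (0,8)–(8,0): clear
  edge (8,0)–(11,11): clear
  edge (11,11)–(0,8): clear
  midpoint (35/2,15) outside
  → clear
Obstacle 3 [(0,14) (11,15) (4,24)]:
  edge (0,14)–(11,15): clear
  edge (11,15)–(4,24): clear
  edge (4,24)–(0,14): clear
  midpoint (35/2,15) outside
  → clear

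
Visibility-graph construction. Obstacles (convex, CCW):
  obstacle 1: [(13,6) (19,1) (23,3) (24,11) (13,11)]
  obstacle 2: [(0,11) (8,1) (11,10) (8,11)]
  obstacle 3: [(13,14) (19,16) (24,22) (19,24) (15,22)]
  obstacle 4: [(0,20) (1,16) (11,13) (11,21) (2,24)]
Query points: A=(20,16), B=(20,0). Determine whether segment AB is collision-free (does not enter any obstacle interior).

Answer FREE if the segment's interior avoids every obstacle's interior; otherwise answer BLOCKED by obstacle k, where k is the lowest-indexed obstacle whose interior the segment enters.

BLOCKED by obstacle 1

Obstacle 1 [(13,6) (19,1) (23,3) (24,11) (13,11)]:
  edge (13,6)–(19,1): clear
  edge (19,1)–(23,3): crosses AB
  edge (23,3)–(24,11): clear
  edge (24,11)–(13,11): crosses AB
  edge (13,11)–(13,6): clear
  → BLOCKED
Obstacle 2 [(0,11) (8,1) (11,10) (8,11)]:
  edge (0,11)–(8,1): clear
  edge (8,1)–(11,10): clear
  edge (11,10)–(8,11): clear
  edge (8,11)–(0,11): clear
  midpoint (20,8) outside
  → clear
Obstacle 3 [(13,14) (19,16) (24,22) (19,24) (15,22)]:
  edge (13,14)–(19,16): clear
  edge (19,16)–(24,22): clear
  edge (24,22)–(19,24): clear
  edge (19,24)–(15,22): clear
  edge (15,22)–(13,14): clear
  midpoint (20,8) outside
  → clear
Obstacle 4 [(0,20) (1,16) (11,13) (11,21) (2,24)]:
  edge (0,20)–(1,16): clear
  edge (1,16)–(11,13): clear
  edge (11,13)–(11,21): clear
  edge (11,21)–(2,24): clear
  edge (2,24)–(0,20): clear
  midpoint (20,8) outside
  → clear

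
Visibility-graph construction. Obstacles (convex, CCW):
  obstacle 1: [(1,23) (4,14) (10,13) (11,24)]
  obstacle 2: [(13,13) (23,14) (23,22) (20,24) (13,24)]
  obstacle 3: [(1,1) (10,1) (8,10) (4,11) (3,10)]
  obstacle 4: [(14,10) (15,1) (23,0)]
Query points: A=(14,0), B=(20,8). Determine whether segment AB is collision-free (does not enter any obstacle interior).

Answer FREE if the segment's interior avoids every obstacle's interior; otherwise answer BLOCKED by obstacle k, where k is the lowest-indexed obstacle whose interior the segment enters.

Obstacle 1 [(1,23) (4,14) (10,13) (11,24)]:
  edge (1,23)–(4,14): clear
  edge (4,14)–(10,13): clear
  edge (10,13)–(11,24): clear
  edge (11,24)–(1,23): clear
  midpoint (17,4) outside
  → clear
Obstacle 2 [(13,13) (23,14) (23,22) (20,24) (13,24)]:
  edge (13,13)–(23,14): clear
  edge (23,14)–(23,22): clear
  edge (23,22)–(20,24): clear
  edge (20,24)–(13,24): clear
  edge (13,24)–(13,13): clear
  midpoint (17,4) outside
  → clear
Obstacle 3 [(1,1) (10,1) (8,10) (4,11) (3,10)]:
  edge (1,1)–(10,1): clear
  edge (10,1)–(8,10): clear
  edge (8,10)–(4,11): clear
  edge (4,11)–(3,10): clear
  edge (3,10)–(1,1): clear
  midpoint (17,4) outside
  → clear
Obstacle 4 [(14,10) (15,1) (23,0)]:
  edge (14,10)–(15,1): crosses AB
  edge (15,1)–(23,0): clear
  edge (23,0)–(14,10): crosses AB
  → BLOCKED

BLOCKED by obstacle 4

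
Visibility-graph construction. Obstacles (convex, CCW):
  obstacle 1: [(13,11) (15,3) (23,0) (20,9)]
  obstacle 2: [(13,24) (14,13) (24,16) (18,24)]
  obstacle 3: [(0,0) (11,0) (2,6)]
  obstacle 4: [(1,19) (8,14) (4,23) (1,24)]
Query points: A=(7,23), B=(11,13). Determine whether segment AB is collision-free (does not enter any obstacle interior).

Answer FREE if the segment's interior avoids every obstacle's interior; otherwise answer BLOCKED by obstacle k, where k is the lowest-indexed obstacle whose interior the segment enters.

Obstacle 1 [(13,11) (15,3) (23,0) (20,9)]:
  edge (13,11)–(15,3): clear
  edge (15,3)–(23,0): clear
  edge (23,0)–(20,9): clear
  edge (20,9)–(13,11): clear
  midpoint (9,18) outside
  → clear
Obstacle 2 [(13,24) (14,13) (24,16) (18,24)]:
  edge (13,24)–(14,13): clear
  edge (14,13)–(24,16): clear
  edge (24,16)–(18,24): clear
  edge (18,24)–(13,24): clear
  midpoint (9,18) outside
  → clear
Obstacle 3 [(0,0) (11,0) (2,6)]:
  edge (0,0)–(11,0): clear
  edge (11,0)–(2,6): clear
  edge (2,6)–(0,0): clear
  midpoint (9,18) outside
  → clear
Obstacle 4 [(1,19) (8,14) (4,23) (1,24)]:
  edge (1,19)–(8,14): clear
  edge (8,14)–(4,23): clear
  edge (4,23)–(1,24): clear
  edge (1,24)–(1,19): clear
  midpoint (9,18) outside
  → clear

FREE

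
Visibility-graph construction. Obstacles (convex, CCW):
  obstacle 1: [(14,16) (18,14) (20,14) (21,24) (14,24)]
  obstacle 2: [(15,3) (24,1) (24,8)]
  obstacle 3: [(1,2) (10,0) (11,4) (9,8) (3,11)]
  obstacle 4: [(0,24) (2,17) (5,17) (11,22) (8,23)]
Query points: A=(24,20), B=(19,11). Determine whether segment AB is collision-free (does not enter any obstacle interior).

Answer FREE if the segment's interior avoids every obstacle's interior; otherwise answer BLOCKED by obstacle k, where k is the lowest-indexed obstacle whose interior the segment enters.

Obstacle 1 [(14,16) (18,14) (20,14) (21,24) (14,24)]:
  edge (14,16)–(18,14): clear
  edge (18,14)–(20,14): clear
  edge (20,14)–(21,24): clear
  edge (21,24)–(14,24): clear
  edge (14,24)–(14,16): clear
  midpoint (43/2,31/2) outside
  → clear
Obstacle 2 [(15,3) (24,1) (24,8)]:
  edge (15,3)–(24,1): clear
  edge (24,1)–(24,8): clear
  edge (24,8)–(15,3): clear
  midpoint (43/2,31/2) outside
  → clear
Obstacle 3 [(1,2) (10,0) (11,4) (9,8) (3,11)]:
  edge (1,2)–(10,0): clear
  edge (10,0)–(11,4): clear
  edge (11,4)–(9,8): clear
  edge (9,8)–(3,11): clear
  edge (3,11)–(1,2): clear
  midpoint (43/2,31/2) outside
  → clear
Obstacle 4 [(0,24) (2,17) (5,17) (11,22) (8,23)]:
  edge (0,24)–(2,17): clear
  edge (2,17)–(5,17): clear
  edge (5,17)–(11,22): clear
  edge (11,22)–(8,23): clear
  edge (8,23)–(0,24): clear
  midpoint (43/2,31/2) outside
  → clear

FREE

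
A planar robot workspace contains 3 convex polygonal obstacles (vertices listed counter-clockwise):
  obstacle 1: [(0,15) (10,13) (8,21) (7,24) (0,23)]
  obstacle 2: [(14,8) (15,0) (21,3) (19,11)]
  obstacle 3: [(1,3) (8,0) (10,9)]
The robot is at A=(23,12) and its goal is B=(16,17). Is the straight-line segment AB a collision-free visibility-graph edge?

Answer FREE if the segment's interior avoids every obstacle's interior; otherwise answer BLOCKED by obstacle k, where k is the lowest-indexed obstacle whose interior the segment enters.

Obstacle 1 [(0,15) (10,13) (8,21) (7,24) (0,23)]:
  edge (0,15)–(10,13): clear
  edge (10,13)–(8,21): clear
  edge (8,21)–(7,24): clear
  edge (7,24)–(0,23): clear
  edge (0,23)–(0,15): clear
  midpoint (39/2,29/2) outside
  → clear
Obstacle 2 [(14,8) (15,0) (21,3) (19,11)]:
  edge (14,8)–(15,0): clear
  edge (15,0)–(21,3): clear
  edge (21,3)–(19,11): clear
  edge (19,11)–(14,8): clear
  midpoint (39/2,29/2) outside
  → clear
Obstacle 3 [(1,3) (8,0) (10,9)]:
  edge (1,3)–(8,0): clear
  edge (8,0)–(10,9): clear
  edge (10,9)–(1,3): clear
  midpoint (39/2,29/2) outside
  → clear

FREE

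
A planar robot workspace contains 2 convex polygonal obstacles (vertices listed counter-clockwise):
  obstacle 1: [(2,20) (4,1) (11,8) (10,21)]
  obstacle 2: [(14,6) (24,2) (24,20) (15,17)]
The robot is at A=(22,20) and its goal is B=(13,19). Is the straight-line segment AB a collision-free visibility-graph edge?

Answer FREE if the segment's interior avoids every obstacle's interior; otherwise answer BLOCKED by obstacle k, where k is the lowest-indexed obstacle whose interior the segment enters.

FREE

Obstacle 1 [(2,20) (4,1) (11,8) (10,21)]:
  edge (2,20)–(4,1): clear
  edge (4,1)–(11,8): clear
  edge (11,8)–(10,21): clear
  edge (10,21)–(2,20): clear
  midpoint (35/2,39/2) outside
  → clear
Obstacle 2 [(14,6) (24,2) (24,20) (15,17)]:
  edge (14,6)–(24,2): clear
  edge (24,2)–(24,20): clear
  edge (24,20)–(15,17): clear
  edge (15,17)–(14,6): clear
  midpoint (35/2,39/2) outside
  → clear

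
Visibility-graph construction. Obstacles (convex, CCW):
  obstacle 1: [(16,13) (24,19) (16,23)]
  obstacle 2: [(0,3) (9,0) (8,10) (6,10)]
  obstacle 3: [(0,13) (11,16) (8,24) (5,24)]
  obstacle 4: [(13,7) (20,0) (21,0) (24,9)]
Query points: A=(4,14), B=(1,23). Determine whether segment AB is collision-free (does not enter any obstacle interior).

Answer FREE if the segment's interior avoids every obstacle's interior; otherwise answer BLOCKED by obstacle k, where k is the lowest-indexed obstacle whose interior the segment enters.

BLOCKED by obstacle 3

Obstacle 1 [(16,13) (24,19) (16,23)]:
  edge (16,13)–(24,19): clear
  edge (24,19)–(16,23): clear
  edge (16,23)–(16,13): clear
  midpoint (5/2,37/2) outside
  → clear
Obstacle 2 [(0,3) (9,0) (8,10) (6,10)]:
  edge (0,3)–(9,0): clear
  edge (9,0)–(8,10): clear
  edge (8,10)–(6,10): clear
  edge (6,10)–(0,3): clear
  midpoint (5/2,37/2) outside
  → clear
Obstacle 3 [(0,13) (11,16) (8,24) (5,24)]:
  edge (0,13)–(11,16): crosses AB
  edge (11,16)–(8,24): clear
  edge (8,24)–(5,24): clear
  edge (5,24)–(0,13): crosses AB
  → BLOCKED
Obstacle 4 [(13,7) (20,0) (21,0) (24,9)]:
  edge (13,7)–(20,0): clear
  edge (20,0)–(21,0): clear
  edge (21,0)–(24,9): clear
  edge (24,9)–(13,7): clear
  midpoint (5/2,37/2) outside
  → clear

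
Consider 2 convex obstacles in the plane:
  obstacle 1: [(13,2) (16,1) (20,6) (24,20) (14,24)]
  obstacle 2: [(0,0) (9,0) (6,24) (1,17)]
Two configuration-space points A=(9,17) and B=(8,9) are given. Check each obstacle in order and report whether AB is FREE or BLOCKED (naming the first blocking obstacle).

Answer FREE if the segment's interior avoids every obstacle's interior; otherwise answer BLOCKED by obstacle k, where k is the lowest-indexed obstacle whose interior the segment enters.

Obstacle 1 [(13,2) (16,1) (20,6) (24,20) (14,24)]:
  edge (13,2)–(16,1): clear
  edge (16,1)–(20,6): clear
  edge (20,6)–(24,20): clear
  edge (24,20)–(14,24): clear
  edge (14,24)–(13,2): clear
  midpoint (17/2,13) outside
  → clear
Obstacle 2 [(0,0) (9,0) (6,24) (1,17)]:
  edge (0,0)–(9,0): clear
  edge (9,0)–(6,24): clear
  edge (6,24)–(1,17): clear
  edge (1,17)–(0,0): clear
  midpoint (17/2,13) outside
  → clear

FREE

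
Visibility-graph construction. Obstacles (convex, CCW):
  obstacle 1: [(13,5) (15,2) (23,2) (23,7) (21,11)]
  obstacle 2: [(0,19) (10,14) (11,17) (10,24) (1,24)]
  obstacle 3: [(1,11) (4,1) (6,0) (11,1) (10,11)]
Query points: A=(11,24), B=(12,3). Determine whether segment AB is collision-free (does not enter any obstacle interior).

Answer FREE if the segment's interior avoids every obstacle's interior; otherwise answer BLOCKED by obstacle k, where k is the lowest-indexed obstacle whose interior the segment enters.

Obstacle 1 [(13,5) (15,2) (23,2) (23,7) (21,11)]:
  edge (13,5)–(15,2): clear
  edge (15,2)–(23,2): clear
  edge (23,2)–(23,7): clear
  edge (23,7)–(21,11): clear
  edge (21,11)–(13,5): clear
  midpoint (23/2,27/2) outside
  → clear
Obstacle 2 [(0,19) (10,14) (11,17) (10,24) (1,24)]:
  edge (0,19)–(10,14): clear
  edge (10,14)–(11,17): clear
  edge (11,17)–(10,24): clear
  edge (10,24)–(1,24): clear
  edge (1,24)–(0,19): clear
  midpoint (23/2,27/2) outside
  → clear
Obstacle 3 [(1,11) (4,1) (6,0) (11,1) (10,11)]:
  edge (1,11)–(4,1): clear
  edge (4,1)–(6,0): clear
  edge (6,0)–(11,1): clear
  edge (11,1)–(10,11): clear
  edge (10,11)–(1,11): clear
  midpoint (23/2,27/2) outside
  → clear

FREE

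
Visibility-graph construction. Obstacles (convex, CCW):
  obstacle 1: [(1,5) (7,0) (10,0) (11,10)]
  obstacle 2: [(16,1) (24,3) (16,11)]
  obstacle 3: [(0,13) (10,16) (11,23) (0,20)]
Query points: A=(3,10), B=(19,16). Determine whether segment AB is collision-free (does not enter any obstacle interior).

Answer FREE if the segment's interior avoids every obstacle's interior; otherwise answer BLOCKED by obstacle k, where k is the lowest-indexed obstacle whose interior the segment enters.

Obstacle 1 [(1,5) (7,0) (10,0) (11,10)]:
  edge (1,5)–(7,0): clear
  edge (7,0)–(10,0): clear
  edge (10,0)–(11,10): clear
  edge (11,10)–(1,5): clear
  midpoint (11,13) outside
  → clear
Obstacle 2 [(16,1) (24,3) (16,11)]:
  edge (16,1)–(24,3): clear
  edge (24,3)–(16,11): clear
  edge (16,11)–(16,1): clear
  midpoint (11,13) outside
  → clear
Obstacle 3 [(0,13) (10,16) (11,23) (0,20)]:
  edge (0,13)–(10,16): clear
  edge (10,16)–(11,23): clear
  edge (11,23)–(0,20): clear
  edge (0,20)–(0,13): clear
  midpoint (11,13) outside
  → clear

FREE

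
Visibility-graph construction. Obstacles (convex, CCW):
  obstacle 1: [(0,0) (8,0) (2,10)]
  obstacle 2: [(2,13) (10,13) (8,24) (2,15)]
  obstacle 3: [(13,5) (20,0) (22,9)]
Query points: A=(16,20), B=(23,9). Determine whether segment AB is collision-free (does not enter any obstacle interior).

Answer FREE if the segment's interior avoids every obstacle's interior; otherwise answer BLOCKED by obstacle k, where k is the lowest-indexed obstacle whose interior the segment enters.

Obstacle 1 [(0,0) (8,0) (2,10)]:
  edge (0,0)–(8,0): clear
  edge (8,0)–(2,10): clear
  edge (2,10)–(0,0): clear
  midpoint (39/2,29/2) outside
  → clear
Obstacle 2 [(2,13) (10,13) (8,24) (2,15)]:
  edge (2,13)–(10,13): clear
  edge (10,13)–(8,24): clear
  edge (8,24)–(2,15): clear
  edge (2,15)–(2,13): clear
  midpoint (39/2,29/2) outside
  → clear
Obstacle 3 [(13,5) (20,0) (22,9)]:
  edge (13,5)–(20,0): clear
  edge (20,0)–(22,9): clear
  edge (22,9)–(13,5): clear
  midpoint (39/2,29/2) outside
  → clear

FREE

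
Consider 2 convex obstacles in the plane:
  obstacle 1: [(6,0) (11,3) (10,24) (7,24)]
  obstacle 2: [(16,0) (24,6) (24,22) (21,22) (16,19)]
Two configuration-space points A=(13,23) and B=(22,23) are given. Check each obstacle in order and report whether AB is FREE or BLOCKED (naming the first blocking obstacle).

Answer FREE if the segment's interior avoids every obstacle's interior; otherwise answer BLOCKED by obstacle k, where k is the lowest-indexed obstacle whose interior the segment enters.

Obstacle 1 [(6,0) (11,3) (10,24) (7,24)]:
  edge (6,0)–(11,3): clear
  edge (11,3)–(10,24): clear
  edge (10,24)–(7,24): clear
  edge (7,24)–(6,0): clear
  midpoint (35/2,23) outside
  → clear
Obstacle 2 [(16,0) (24,6) (24,22) (21,22) (16,19)]:
  edge (16,0)–(24,6): clear
  edge (24,6)–(24,22): clear
  edge (24,22)–(21,22): clear
  edge (21,22)–(16,19): clear
  edge (16,19)–(16,0): clear
  midpoint (35/2,23) outside
  → clear

FREE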